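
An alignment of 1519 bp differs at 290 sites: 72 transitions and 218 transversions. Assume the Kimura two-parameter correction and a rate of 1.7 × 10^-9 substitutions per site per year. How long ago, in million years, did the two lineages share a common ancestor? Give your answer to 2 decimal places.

P = 72/1519 ≈ 0.0474 and Q = 218/1519 ≈ 0.143515.
Under the Kimura two-parameter model, d = −½ ln(1 − 2P − Q) − ¼ ln(1 − 2Q).
1 − 2P − Q = 0.761685, giving −½ ln(0.761685) = 0.136111.
1 − 2Q = 0.71297, giving −¼ ln(0.71297) = 0.084579.
d = 0.136111 + 0.084579 = 0.220690.
Under a molecular clock d = 2μt, so t = d/(2μ) = 0.220690 / (2 × 1.7 × 10^-9) = 64.91 million years.

64.91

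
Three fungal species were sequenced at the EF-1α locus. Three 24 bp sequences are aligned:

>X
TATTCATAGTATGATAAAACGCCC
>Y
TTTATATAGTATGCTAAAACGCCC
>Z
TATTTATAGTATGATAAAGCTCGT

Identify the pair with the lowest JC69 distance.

X and Y

X–Y: 4/24 differ, p = 0.167, d = 0.188.
X–Z: 5/24 differ, p = 0.208, d = 0.244.
Y–Z: 7/24 differ, p = 0.292, d = 0.369.
The smallest distance is between X and Y.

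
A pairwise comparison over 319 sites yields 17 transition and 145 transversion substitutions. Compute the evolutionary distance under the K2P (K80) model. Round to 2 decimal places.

1.01

P = 17/319 ≈ 0.053292 and Q = 145/319 ≈ 0.454545.
Under the Kimura two-parameter model, d = −½ ln(1 − 2P − Q) − ¼ ln(1 − 2Q).
1 − 2P − Q = 0.438871, giving −½ ln(0.438871) = 0.411775.
1 − 2Q = 0.09091, giving −¼ ln(0.09091) = 0.599471.
d = 0.411775 + 0.599471 = 1.011246.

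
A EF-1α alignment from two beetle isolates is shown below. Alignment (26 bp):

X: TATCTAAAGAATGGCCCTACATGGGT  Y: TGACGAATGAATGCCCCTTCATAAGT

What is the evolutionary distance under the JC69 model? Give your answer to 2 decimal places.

0.40

The sequences differ at 8 of 26 sites (2, 3, 5, 8, 14, 19, 23, 24), so p = 8/26 ≈ 0.307692.
d = −(3/4) ln(1 − 4p/3) = −0.75 ln(1 − 0.410256) = −0.75 ln(0.589744)
  = −0.75 × (-0.528067) = 0.396050 substitutions/site.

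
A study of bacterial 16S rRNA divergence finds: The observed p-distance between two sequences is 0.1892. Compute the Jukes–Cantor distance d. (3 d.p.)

0.218

d = −(3/4) ln(1 − 4p/3) = −0.75 ln(1 − 0.252267) = −0.75 ln(0.747733)
  = −0.75 × (-0.290709) = 0.218032 substitutions/site.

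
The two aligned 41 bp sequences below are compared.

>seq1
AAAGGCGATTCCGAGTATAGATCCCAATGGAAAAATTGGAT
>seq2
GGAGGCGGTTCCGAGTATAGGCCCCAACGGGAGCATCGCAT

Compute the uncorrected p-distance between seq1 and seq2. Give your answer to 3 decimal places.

0.268

The sequences differ at 11 of 41 positions.
p = 11/41 = 0.268292… ≈ 0.268 (to 3 d.p.).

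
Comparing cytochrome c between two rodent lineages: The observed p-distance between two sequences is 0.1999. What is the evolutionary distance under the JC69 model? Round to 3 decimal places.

d = −(3/4) ln(1 − 4p/3) = −0.75 ln(1 − 0.266533) = −0.75 ln(0.733467)
  = −0.75 × (-0.309973) = 0.232480 substitutions/site.

0.232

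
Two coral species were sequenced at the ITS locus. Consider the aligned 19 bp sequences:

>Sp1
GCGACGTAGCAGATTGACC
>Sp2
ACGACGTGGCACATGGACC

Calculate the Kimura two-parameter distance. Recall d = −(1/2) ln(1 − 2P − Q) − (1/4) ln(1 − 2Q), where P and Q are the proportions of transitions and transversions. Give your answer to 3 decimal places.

0.249

Of 19 sites, 2 differences are transitions and 2 are transversions, so P = 2/19 ≈ 0.105263 and Q = 2/19 ≈ 0.105263.
Under the Kimura two-parameter model, d = −½ ln(1 − 2P − Q) − ¼ ln(1 − 2Q).
1 − 2P − Q = 0.684211, giving −½ ln(0.684211) = 0.189744.
1 − 2Q = 0.789474, giving −¼ ln(0.789474) = 0.059097.
d = 0.189744 + 0.059097 = 0.248841.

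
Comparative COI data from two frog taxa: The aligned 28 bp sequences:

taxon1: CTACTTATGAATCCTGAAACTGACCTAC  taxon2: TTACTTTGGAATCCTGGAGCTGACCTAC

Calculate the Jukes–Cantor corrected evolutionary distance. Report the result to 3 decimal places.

0.204

The sequences differ at 5 of 28 sites (1, 7, 8, 17, 19), so p = 5/28 ≈ 0.178571.
d = −(3/4) ln(1 − 4p/3) = −0.75 ln(1 − 0.238095) = −0.75 ln(0.761905)
  = −0.75 × (-0.271933) = 0.203950 substitutions/site.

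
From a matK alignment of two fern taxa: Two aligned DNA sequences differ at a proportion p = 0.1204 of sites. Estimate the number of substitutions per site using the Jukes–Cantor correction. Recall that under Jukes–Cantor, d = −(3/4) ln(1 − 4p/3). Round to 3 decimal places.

d = −(3/4) ln(1 − 4p/3) = −0.75 ln(1 − 0.160533) = −0.75 ln(0.839467)
  = −0.75 × (-0.174988) = 0.131241 substitutions/site.

0.131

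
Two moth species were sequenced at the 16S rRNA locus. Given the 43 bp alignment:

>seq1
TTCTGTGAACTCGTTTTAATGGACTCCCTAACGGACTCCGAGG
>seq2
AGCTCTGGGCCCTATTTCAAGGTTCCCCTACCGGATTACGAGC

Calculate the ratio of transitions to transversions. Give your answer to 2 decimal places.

Transitions are A↔G and C↔T; transversions are all other mismatches.
Transitions: 6. Transversions: 11.
R = 6/11 = 0.545454… ≈ 0.55 (to 2 d.p.).

0.55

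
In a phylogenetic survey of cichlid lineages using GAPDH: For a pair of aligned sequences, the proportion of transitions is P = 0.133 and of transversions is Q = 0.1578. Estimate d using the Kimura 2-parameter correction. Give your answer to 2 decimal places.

Under the Kimura two-parameter model, d = −½ ln(1 − 2P − Q) − ¼ ln(1 − 2Q).
1 − 2P − Q = 0.5762, giving −½ ln(0.5762) = 0.275650.
1 − 2Q = 0.6844, giving −¼ ln(0.6844) = 0.094803.
d = 0.275650 + 0.094803 = 0.370453.

0.37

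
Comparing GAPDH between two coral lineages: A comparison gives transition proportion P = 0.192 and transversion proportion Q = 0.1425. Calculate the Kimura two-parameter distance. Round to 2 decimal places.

Under the Kimura two-parameter model, d = −½ ln(1 − 2P − Q) − ¼ ln(1 − 2Q).
1 − 2P − Q = 0.4735, giving −½ ln(0.4735) = 0.373802.
1 − 2Q = 0.715, giving −¼ ln(0.715) = 0.083868.
d = 0.373802 + 0.083868 = 0.457670.

0.46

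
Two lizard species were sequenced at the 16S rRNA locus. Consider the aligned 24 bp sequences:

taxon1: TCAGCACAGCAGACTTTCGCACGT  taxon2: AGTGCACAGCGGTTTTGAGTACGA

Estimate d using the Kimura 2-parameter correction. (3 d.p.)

0.609

Of 24 sites, 3 differences are transitions and 7 are transversions, so P = 3/24 = 0.125 and Q = 7/24 ≈ 0.291667.
Under the Kimura two-parameter model, d = −½ ln(1 − 2P − Q) − ¼ ln(1 − 2Q).
1 − 2P − Q = 0.458333, giving −½ ln(0.458333) = 0.390080.
1 − 2Q = 0.416666, giving −¼ ln(0.416666) = 0.218868.
d = 0.390080 + 0.218868 = 0.608948.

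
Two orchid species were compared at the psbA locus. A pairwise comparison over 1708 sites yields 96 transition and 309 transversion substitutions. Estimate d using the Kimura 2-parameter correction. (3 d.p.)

0.286

P = 96/1708 ≈ 0.056206 and Q = 309/1708 ≈ 0.180913.
Under the Kimura two-parameter model, d = −½ ln(1 − 2P − Q) − ¼ ln(1 − 2Q).
1 − 2P − Q = 0.706675, giving −½ ln(0.706675) = 0.173592.
1 − 2Q = 0.638174, giving −¼ ln(0.638174) = 0.112286.
d = 0.173592 + 0.112286 = 0.285878.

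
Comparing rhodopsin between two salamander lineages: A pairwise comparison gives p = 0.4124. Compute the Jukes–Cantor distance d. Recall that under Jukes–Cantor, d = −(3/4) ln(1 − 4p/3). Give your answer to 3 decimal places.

0.599

d = −(3/4) ln(1 − 4p/3) = −0.75 ln(1 − 0.549867) = −0.75 ln(0.450133)
  = −0.75 × (-0.798212) = 0.598659 substitutions/site.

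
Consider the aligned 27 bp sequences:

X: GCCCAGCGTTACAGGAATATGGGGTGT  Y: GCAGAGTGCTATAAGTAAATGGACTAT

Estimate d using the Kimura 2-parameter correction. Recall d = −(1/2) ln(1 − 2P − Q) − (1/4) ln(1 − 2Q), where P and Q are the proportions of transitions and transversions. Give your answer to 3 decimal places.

Of 27 sites, 6 differences are transitions and 5 are transversions, so P = 6/27 ≈ 0.222222 and Q = 5/27 ≈ 0.185185.
Under the Kimura two-parameter model, d = −½ ln(1 − 2P − Q) − ¼ ln(1 − 2Q).
1 − 2P − Q = 0.370371, giving −½ ln(0.370371) = 0.496625.
1 − 2Q = 0.62963, giving −¼ ln(0.62963) = 0.115656.
d = 0.496625 + 0.115656 = 0.612281.

0.612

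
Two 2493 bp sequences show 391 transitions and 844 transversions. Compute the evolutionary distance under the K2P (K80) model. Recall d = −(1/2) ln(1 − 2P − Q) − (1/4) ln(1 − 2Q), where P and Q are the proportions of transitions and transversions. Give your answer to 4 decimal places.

P = 391/2493 ≈ 0.156839 and Q = 844/2493 ≈ 0.338548.
Under the Kimura two-parameter model, d = −½ ln(1 − 2P − Q) − ¼ ln(1 − 2Q).
1 − 2P − Q = 0.347774, giving −½ ln(0.347774) = 0.528101.
1 − 2Q = 0.322904, giving −¼ ln(0.322904) = 0.282600.
d = 0.528101 + 0.282600 = 0.810701.

0.8107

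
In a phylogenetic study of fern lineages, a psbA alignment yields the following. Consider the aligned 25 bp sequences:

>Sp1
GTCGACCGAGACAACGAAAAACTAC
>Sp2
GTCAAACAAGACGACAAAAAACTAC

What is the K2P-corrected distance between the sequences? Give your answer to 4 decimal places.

0.2440

Of 25 sites, 4 differences are transitions and 1 are transversions, so P = 4/25 = 0.16 and Q = 1/25 = 0.04.
Under the Kimura two-parameter model, d = −½ ln(1 − 2P − Q) − ¼ ln(1 − 2Q).
1 − 2P − Q = 0.64, giving −½ ln(0.64) = 0.223144.
1 − 2Q = 0.92, giving −¼ ln(0.92) = 0.020845.
d = 0.223144 + 0.020845 = 0.243989.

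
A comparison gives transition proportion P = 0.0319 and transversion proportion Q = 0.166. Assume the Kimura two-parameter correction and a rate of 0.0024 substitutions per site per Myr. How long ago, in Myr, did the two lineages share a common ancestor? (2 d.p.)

48.21

Under the Kimura two-parameter model, d = −½ ln(1 − 2P − Q) − ¼ ln(1 − 2Q).
1 − 2P − Q = 0.7702, giving −½ ln(0.7702) = 0.130553.
1 − 2Q = 0.668, giving −¼ ln(0.668) = 0.100867.
d = 0.130553 + 0.100867 = 0.231420.
Under a molecular clock d = 2μt, so t = d/(2μ) = 0.231420 / (2 × 0.0024) = 48.21 Myr.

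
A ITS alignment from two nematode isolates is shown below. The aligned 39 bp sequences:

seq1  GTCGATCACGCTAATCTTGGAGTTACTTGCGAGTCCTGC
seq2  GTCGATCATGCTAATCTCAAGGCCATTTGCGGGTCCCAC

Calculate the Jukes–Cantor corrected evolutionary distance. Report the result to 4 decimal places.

The sequences differ at 11 of 39 sites, so p = 11/39 ≈ 0.282051.
d = −(3/4) ln(1 − 4p/3) = −0.75 ln(1 − 0.376068) = −0.75 ln(0.623932)
  = −0.75 × (-0.471714) = 0.353786 substitutions/site.

0.3538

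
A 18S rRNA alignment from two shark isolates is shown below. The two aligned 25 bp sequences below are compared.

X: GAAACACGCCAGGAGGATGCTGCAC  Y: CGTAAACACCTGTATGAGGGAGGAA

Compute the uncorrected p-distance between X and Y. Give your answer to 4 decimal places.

0.5200

The sequences differ at 13 of 25 positions.
p = 13/25 = 0.5200.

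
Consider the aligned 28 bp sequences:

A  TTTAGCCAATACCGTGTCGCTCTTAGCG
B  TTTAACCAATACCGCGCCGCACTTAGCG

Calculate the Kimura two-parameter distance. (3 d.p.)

Of 28 sites, 3 differences are transitions and 1 are transversions, so P = 3/28 ≈ 0.107143 and Q = 1/28 ≈ 0.035714.
Under the Kimura two-parameter model, d = −½ ln(1 − 2P − Q) − ¼ ln(1 − 2Q).
1 − 2P − Q = 0.75, giving −½ ln(0.75) = 0.143841.
1 − 2Q = 0.928572, giving −¼ ln(0.928572) = 0.018527.
d = 0.143841 + 0.018527 = 0.162368.

0.162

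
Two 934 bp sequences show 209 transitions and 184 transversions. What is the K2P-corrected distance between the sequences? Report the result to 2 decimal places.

P = 209/934 ≈ 0.223769 and Q = 184/934 ≈ 0.197002.
Under the Kimura two-parameter model, d = −½ ln(1 − 2P − Q) − ¼ ln(1 − 2Q).
1 − 2P − Q = 0.35546, giving −½ ln(0.35546) = 0.517171.
1 − 2Q = 0.605996, giving −¼ ln(0.605996) = 0.125220.
d = 0.517171 + 0.125220 = 0.642391.

0.64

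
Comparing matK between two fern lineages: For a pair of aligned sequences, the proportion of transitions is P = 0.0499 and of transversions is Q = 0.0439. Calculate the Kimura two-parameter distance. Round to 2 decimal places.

Under the Kimura two-parameter model, d = −½ ln(1 − 2P − Q) − ¼ ln(1 − 2Q).
1 − 2P − Q = 0.8563, giving −½ ln(0.8563) = 0.077567.
1 − 2Q = 0.9122, giving −¼ ln(0.9122) = 0.022974.
d = 0.077567 + 0.022974 = 0.100541.

0.10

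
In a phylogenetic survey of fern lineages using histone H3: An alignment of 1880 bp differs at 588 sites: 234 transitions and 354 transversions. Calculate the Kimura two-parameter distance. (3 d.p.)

0.406

P = 234/1880 ≈ 0.124468 and Q = 354/1880 ≈ 0.188298.
Under the Kimura two-parameter model, d = −½ ln(1 − 2P − Q) − ¼ ln(1 − 2Q).
1 − 2P − Q = 0.562766, giving −½ ln(0.562766) = 0.287446.
1 − 2Q = 0.623404, giving −¼ ln(0.623404) = 0.118140.
d = 0.287446 + 0.118140 = 0.405586.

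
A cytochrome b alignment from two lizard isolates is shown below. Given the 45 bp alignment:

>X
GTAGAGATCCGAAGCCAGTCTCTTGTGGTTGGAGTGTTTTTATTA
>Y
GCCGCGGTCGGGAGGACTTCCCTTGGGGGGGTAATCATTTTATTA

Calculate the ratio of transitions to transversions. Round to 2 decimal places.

0.38

Transitions are A↔G and C↔T; transversions are all other mismatches.
Transitions: 5. Transversions: 13.
R = 5/13 = 0.384615… ≈ 0.38 (to 2 d.p.).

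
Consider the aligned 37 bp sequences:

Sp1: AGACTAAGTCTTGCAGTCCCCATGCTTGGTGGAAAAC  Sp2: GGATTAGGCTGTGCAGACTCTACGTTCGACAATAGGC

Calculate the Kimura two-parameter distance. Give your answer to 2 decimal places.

1.50

Of 37 sites, 16 differences are transitions and 3 are transversions, so P = 16/37 ≈ 0.432432 and Q = 3/37 ≈ 0.081081.
Under the Kimura two-parameter model, d = −½ ln(1 − 2P − Q) − ¼ ln(1 − 2Q).
1 − 2P − Q = 0.054055, giving −½ ln(0.054055) = 1.458877.
1 − 2Q = 0.837838, giving −¼ ln(0.837838) = 0.044233.
d = 1.458877 + 0.044233 = 1.503110.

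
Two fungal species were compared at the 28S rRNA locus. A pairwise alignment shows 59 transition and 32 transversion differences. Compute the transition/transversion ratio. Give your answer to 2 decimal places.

1.84

R = 59/32 = 1.84375 ≈ 1.84 (to 2 d.p.).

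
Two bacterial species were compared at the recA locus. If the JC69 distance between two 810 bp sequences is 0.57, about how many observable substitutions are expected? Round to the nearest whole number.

323

Invert JC69: p = (3/4)(1 − e^(−4d/3)) = 0.75 × (1 − e^(-0.76)) = 0.75 × (1 − 0.467666) = 0.399251.
Expected differing sites = pL ≈ 0.399251 × 810 = 323.39331 ≈ 323.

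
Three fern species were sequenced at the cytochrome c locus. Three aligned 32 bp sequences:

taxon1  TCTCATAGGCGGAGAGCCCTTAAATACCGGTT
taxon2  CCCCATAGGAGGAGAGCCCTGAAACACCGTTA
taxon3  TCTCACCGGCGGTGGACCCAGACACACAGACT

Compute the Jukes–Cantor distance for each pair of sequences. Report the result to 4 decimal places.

d(taxon1,taxon2) = 0.2586, d(taxon1,taxon3) = 0.5199, d(taxon2,taxon3) = 0.6566

taxon1–taxon2: 7/32 sites differ → p = 0.21875, d = −0.75 ln(1 − 0.291667) = 0.258631 ≈ 0.2586.
taxon1–taxon3: 12/32 sites differ → p = 0.375, d = −0.75 ln(1 − 0.5) = 0.519860 ≈ 0.5199.
taxon2–taxon3: 14/32 sites differ → p = 0.4375, d = −0.75 ln(1 − 0.583333) = 0.656601 ≈ 0.6566.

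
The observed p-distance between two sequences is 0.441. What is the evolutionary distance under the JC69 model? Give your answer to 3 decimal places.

d = −(3/4) ln(1 − 4p/3) = −0.75 ln(1 − 0.588) = −0.75 ln(0.412)
  = −0.75 × (-0.886732) = 0.665049 substitutions/site.

0.665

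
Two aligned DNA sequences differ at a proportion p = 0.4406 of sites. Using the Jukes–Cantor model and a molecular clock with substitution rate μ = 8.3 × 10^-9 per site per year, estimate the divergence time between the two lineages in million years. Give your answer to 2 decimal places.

d = −(3/4) ln(1 − 4p/3) = −0.75 ln(1 − 0.587467) = −0.75 ln(0.412533)
  = −0.75 × (-0.885439) = 0.664079 substitutions/site.
Under a molecular clock d = 2μt, so t = d/(2μ) = 0.664079 / (2 × 8.3 × 10^-9) = 40.00 million years.

40.00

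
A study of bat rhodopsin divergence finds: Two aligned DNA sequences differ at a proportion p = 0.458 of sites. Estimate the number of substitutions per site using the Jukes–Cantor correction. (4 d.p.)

0.7075

d = −(3/4) ln(1 − 4p/3) = −0.75 ln(1 − 0.610667) = −0.75 ln(0.389333)
  = −0.75 × (-0.943320) = 0.707490 substitutions/site.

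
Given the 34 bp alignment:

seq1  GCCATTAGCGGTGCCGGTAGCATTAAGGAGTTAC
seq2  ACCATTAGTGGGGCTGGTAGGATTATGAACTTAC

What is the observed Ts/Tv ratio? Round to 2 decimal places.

1.00

Transitions are A↔G and C↔T; transversions are all other mismatches.
Transitions: 4. Transversions: 4.
R = 4/4 = 1.00.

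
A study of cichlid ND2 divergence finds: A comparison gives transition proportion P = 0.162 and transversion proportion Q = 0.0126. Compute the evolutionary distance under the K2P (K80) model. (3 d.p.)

0.212

Under the Kimura two-parameter model, d = −½ ln(1 − 2P − Q) − ¼ ln(1 − 2Q).
1 − 2P − Q = 0.6634, giving −½ ln(0.6634) = 0.205189.
1 − 2Q = 0.9748, giving −¼ ln(0.9748) = 0.006381.
d = 0.205189 + 0.006381 = 0.211570.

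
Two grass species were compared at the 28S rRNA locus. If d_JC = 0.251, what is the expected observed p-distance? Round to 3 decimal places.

0.213

p = (3/4)(1 − e^(−4d/3)) = 0.75 × (1 − e^(-0.334667)) = 0.75 × (1 − 0.715576) = 0.213318.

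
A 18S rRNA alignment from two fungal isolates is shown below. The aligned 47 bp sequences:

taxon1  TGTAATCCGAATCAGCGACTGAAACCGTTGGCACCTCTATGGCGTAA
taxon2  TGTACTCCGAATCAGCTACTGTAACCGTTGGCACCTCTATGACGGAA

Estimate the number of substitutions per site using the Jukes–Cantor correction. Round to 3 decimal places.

The sequences differ at 5 of 47 sites (5, 17, 22, 42, 45), so p = 5/47 ≈ 0.106383.
d = −(3/4) ln(1 − 4p/3) = −0.75 ln(1 − 0.141844) = −0.75 ln(0.858156)
  = −0.75 × (-0.152969) = 0.114727 substitutions/site.

0.115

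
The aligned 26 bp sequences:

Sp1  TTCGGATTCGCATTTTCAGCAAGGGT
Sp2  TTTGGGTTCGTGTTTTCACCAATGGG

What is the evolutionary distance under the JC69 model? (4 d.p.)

The sequences differ at 7 of 26 sites (3, 6, 11, 12, 19, 23, 26), so p = 7/26 ≈ 0.269231.
d = −(3/4) ln(1 − 4p/3) = −0.75 ln(1 − 0.358975) = −0.75 ln(0.641025)
  = −0.75 × (-0.444687) = 0.333515 substitutions/site.

0.3335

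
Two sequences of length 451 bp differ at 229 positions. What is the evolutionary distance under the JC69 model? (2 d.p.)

p = 229/451 ≈ 0.507761.
d = −(3/4) ln(1 − 4p/3) = −0.75 ln(1 − 0.677015) = −0.75 ln(0.322985)
  = −0.75 × (-1.130149) = 0.847612 substitutions/site.

0.85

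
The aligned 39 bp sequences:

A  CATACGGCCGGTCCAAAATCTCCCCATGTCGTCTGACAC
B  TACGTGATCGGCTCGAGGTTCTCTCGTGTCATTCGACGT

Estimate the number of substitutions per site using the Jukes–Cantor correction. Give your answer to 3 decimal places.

0.949

The sequences differ at 21 of 39 sites, so p = 21/39 ≈ 0.538462.
d = −(3/4) ln(1 − 4p/3) = −0.75 ln(1 − 0.717949) = −0.75 ln(0.282051)
  = −0.75 × (-1.265667) = 0.949250 substitutions/site.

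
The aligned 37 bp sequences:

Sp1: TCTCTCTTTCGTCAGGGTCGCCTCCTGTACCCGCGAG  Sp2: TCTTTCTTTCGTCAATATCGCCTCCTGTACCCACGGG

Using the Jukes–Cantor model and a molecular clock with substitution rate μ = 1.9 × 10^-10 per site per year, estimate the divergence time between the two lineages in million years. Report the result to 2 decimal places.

480.83

The sequences differ at 6 of 37 sites (4, 15, 16, 17, 33, 36), so p = 6/37 ≈ 0.162162.
d = −(3/4) ln(1 − 4p/3) = −0.75 ln(1 − 0.216216) = −0.75 ln(0.783784)
  = −0.75 × (-0.243622) = 0.182717 substitutions/site.
Under a molecular clock d = 2μt, so t = d/(2μ) = 0.182717 / (2 × 1.9 × 10^-10) = 480.83 million years.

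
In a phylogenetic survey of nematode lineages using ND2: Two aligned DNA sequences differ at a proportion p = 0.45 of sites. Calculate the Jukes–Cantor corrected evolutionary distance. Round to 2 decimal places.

0.69

d = −(3/4) ln(1 − 4p/3) = −0.75 ln(1 − 0.6) = −0.75 ln(0.4)
  = −0.75 × (-0.916291) = 0.687218 substitutions/site.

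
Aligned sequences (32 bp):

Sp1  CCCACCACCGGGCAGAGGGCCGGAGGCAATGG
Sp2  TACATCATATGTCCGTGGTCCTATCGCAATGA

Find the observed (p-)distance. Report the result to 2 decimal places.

0.47

The sequences differ at 15 of 32 positions.
p = 15/32 = 0.46875 ≈ 0.47 (to 2 d.p.).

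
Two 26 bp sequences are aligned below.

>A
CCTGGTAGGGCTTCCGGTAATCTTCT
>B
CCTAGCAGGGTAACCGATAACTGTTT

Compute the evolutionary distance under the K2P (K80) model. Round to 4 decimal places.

0.5960

Of 26 sites, 7 differences are transitions and 3 are transversions, so P = 7/26 ≈ 0.269231 and Q = 3/26 ≈ 0.115385.
Under the Kimura two-parameter model, d = −½ ln(1 − 2P − Q) − ¼ ln(1 − 2Q).
1 − 2P − Q = 0.346153, giving −½ ln(0.346153) = 0.530437.
1 − 2Q = 0.76923, giving −¼ ln(0.76923) = 0.065591.
d = 0.530437 + 0.065591 = 0.596028.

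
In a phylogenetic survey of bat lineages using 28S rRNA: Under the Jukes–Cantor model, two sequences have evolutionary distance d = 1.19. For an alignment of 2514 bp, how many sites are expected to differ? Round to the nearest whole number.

1500

Invert JC69: p = (3/4)(1 − e^(−4d/3)) = 0.75 × (1 − e^(-1.586667)) = 0.75 × (1 − 0.204606) = 0.596546.
Expected differing sites = pL ≈ 0.596546 × 2514 = 1499.716644 ≈ 1500.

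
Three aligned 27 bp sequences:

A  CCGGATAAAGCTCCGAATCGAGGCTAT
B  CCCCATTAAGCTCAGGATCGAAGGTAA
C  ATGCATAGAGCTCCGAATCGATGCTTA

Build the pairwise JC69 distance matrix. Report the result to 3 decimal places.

d(A,B) = 0.377, d(A,C) = 0.318, d(B,C) = 0.511

A–B: 8/27 sites differ → p ≈ 0.296296, d = −0.75 ln(1 − 0.395061) = 0.376971 ≈ 0.377.
A–C: 7/27 sites differ → p ≈ 0.259259, d = −0.75 ln(1 − 0.345679) = 0.318118 ≈ 0.318.
B–C: 10/27 sites differ → p ≈ 0.37037, d = −0.75 ln(1 − 0.493827) = 0.510658 ≈ 0.511.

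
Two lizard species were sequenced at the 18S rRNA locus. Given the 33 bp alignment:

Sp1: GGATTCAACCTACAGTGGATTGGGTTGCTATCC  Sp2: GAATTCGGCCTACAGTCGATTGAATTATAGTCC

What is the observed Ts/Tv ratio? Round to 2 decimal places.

Transitions are A↔G and C↔T; transversions are all other mismatches.
Transitions: 8. Transversions: 2.
R = 8/2 = 4.00.

4.00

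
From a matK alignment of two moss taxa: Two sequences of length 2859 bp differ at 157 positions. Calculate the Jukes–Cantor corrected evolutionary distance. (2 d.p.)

0.06

p = 157/2859 ≈ 0.054914.
d = −(3/4) ln(1 − 4p/3) = −0.75 ln(1 − 0.073219) = −0.75 ln(0.926781)
  = −0.75 × (-0.076038) = 0.057029 substitutions/site.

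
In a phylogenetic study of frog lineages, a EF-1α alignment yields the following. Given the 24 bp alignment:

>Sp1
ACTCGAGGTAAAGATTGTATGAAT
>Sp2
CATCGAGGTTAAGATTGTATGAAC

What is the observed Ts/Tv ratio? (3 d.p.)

0.333

Transitions are A↔G and C↔T; transversions are all other mismatches.
Transitions: 1. Transversions: 3.
R = 1/3 = 0.333333… ≈ 0.333 (to 3 d.p.).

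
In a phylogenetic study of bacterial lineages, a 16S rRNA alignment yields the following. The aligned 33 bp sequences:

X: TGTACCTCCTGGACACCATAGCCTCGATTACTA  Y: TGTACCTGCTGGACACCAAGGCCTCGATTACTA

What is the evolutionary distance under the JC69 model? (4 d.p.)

0.0969

The sequences differ at 3 of 33 sites (8, 19, 20), so p = 3/33 ≈ 0.090909.
d = −(3/4) ln(1 − 4p/3) = −0.75 ln(1 − 0.121212) = −0.75 ln(0.878788)
  = −0.75 × (-0.129212) = 0.096909 substitutions/site.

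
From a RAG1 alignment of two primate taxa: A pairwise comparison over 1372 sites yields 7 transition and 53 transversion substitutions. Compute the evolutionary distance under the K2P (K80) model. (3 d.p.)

0.045

P = 7/1372 ≈ 0.005102 and Q = 53/1372 ≈ 0.03863.
Under the Kimura two-parameter model, d = −½ ln(1 − 2P − Q) − ¼ ln(1 − 2Q).
1 − 2P − Q = 0.951166, giving −½ ln(0.951166) = 0.025033.
1 − 2Q = 0.92274, giving −¼ ln(0.92274) = 0.020102.
d = 0.025033 + 0.020102 = 0.045135.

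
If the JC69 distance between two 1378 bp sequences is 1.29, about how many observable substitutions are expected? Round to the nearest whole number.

Invert JC69: p = (3/4)(1 − e^(−4d/3)) = 0.75 × (1 − e^(-1.72)) = 0.75 × (1 − 0.179066) = 0.615701.
Expected differing sites = pL ≈ 0.615701 × 1378 = 848.435978 ≈ 848.

848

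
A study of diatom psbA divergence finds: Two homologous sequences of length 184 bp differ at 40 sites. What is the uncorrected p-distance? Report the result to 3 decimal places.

0.217

p = 40/184 = 0.217391… ≈ 0.217 (to 3 d.p.).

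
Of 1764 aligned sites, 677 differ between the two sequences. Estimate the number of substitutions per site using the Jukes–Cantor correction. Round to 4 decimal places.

p = 677/1764 ≈ 0.383787.
d = −(3/4) ln(1 − 4p/3) = −0.75 ln(1 − 0.511716) = −0.75 ln(0.488284)
  = −0.75 × (-0.716858) = 0.537644 substitutions/site.

0.5376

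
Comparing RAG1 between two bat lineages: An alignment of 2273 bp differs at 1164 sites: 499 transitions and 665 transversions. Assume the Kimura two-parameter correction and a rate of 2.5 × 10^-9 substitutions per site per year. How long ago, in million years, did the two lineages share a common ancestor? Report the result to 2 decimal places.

175.53

P = 499/2273 ≈ 0.219534 and Q = 665/2273 ≈ 0.292565.
Under the Kimura two-parameter model, d = −½ ln(1 − 2P − Q) − ¼ ln(1 − 2Q).
1 − 2P − Q = 0.268367, giving −½ ln(0.268367) = 0.657700.
1 − 2Q = 0.41487, giving −¼ ln(0.41487) = 0.219948.
d = 0.657700 + 0.219948 = 0.877648.
Under a molecular clock d = 2μt, so t = d/(2μ) = 0.877648 / (2 × 2.5 × 10^-9) = 175.53 million years.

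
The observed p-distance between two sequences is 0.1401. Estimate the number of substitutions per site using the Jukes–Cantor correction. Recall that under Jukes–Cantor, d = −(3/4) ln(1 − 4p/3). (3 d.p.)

0.155

d = −(3/4) ln(1 − 4p/3) = −0.75 ln(1 − 0.1868) = −0.75 ln(0.8132)
  = −0.75 × (-0.206778) = 0.155084 substitutions/site.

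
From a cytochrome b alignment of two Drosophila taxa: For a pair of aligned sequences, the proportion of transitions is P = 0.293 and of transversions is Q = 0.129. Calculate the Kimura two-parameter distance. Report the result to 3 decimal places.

0.702

Under the Kimura two-parameter model, d = −½ ln(1 − 2P − Q) − ¼ ln(1 − 2Q).
1 − 2P − Q = 0.285, giving −½ ln(0.285) = 0.627633.
1 − 2Q = 0.742, giving −¼ ln(0.742) = 0.074602.
d = 0.627633 + 0.074602 = 0.702235.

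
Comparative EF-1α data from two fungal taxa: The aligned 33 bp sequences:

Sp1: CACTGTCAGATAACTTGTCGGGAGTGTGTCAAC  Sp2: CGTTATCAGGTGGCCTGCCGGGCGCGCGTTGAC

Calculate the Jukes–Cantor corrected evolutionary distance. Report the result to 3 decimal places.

0.559

The sequences differ at 13 of 33 sites, so p = 13/33 ≈ 0.393939.
d = −(3/4) ln(1 − 4p/3) = −0.75 ln(1 − 0.525252) = −0.75 ln(0.474748)
  = −0.75 × (-0.744971) = 0.558728 substitutions/site.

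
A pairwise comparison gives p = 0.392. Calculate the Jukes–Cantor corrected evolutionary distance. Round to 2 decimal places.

d = −(3/4) ln(1 − 4p/3) = −0.75 ln(1 − 0.522667) = −0.75 ln(0.477333)
  = −0.75 × (-0.739541) = 0.554656 substitutions/site.

0.55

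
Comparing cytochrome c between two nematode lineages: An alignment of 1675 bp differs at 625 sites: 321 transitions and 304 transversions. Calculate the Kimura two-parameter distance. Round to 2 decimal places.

0.53

P = 321/1675 ≈ 0.191642 and Q = 304/1675 ≈ 0.181493.
Under the Kimura two-parameter model, d = −½ ln(1 − 2P − Q) − ¼ ln(1 − 2Q).
1 − 2P − Q = 0.435223, giving −½ ln(0.435223) = 0.415948.
1 − 2Q = 0.637014, giving −¼ ln(0.637014) = 0.112741.
d = 0.415948 + 0.112741 = 0.528689.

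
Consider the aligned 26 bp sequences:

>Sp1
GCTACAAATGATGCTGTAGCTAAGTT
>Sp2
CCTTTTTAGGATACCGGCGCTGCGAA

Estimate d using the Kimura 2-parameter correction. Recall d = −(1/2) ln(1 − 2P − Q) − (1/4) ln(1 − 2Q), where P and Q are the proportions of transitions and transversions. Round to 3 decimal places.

Of 26 sites, 4 differences are transitions and 10 are transversions, so P = 4/26 ≈ 0.153846 and Q = 10/26 ≈ 0.384615.
Under the Kimura two-parameter model, d = −½ ln(1 − 2P − Q) − ¼ ln(1 − 2Q).
1 − 2P − Q = 0.307693, giving −½ ln(0.307693) = 0.589326.
1 − 2Q = 0.23077, giving −¼ ln(0.23077) = 0.366583.
d = 0.589326 + 0.366583 = 0.955909.

0.956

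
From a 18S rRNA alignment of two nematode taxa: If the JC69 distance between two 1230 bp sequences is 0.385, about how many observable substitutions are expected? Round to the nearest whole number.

370

Invert JC69: p = (3/4)(1 − e^(−4d/3)) = 0.75 × (1 − e^(-0.513333)) = 0.75 × (1 − 0.598497) = 0.301127.
Expected differing sites = pL ≈ 0.301127 × 1230 = 370.38621 ≈ 370.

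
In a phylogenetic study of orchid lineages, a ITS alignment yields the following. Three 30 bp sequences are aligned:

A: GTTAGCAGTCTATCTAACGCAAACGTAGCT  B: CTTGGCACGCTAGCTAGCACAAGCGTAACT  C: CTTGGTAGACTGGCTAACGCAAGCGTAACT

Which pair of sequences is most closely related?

A–B: 9/30 differ, p = 0.300, d = 0.383.
A–C: 8/30 differ, p = 0.267, d = 0.330.
B–C: 6/30 differ, p = 0.200, d = 0.233.
The smallest distance is between B and C.

B and C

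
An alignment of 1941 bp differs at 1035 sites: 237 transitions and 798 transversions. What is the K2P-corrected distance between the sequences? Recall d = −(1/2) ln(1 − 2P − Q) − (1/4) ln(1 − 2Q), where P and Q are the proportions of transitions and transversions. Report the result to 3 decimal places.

P = 237/1941 ≈ 0.122102 and Q = 798/1941 ≈ 0.411128.
Under the Kimura two-parameter model, d = −½ ln(1 − 2P − Q) − ¼ ln(1 − 2Q).
1 − 2P − Q = 0.344668, giving −½ ln(0.344668) = 0.532587.
1 − 2Q = 0.177744, giving −¼ ln(0.177744) = 0.431853.
d = 0.532587 + 0.431853 = 0.964440.

0.964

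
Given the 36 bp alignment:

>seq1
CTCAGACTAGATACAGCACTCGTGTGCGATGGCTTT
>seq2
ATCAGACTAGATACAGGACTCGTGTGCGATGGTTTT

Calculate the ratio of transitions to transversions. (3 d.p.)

Transitions are A↔G and C↔T; transversions are all other mismatches.
Transitions: 1. Transversions: 2.
R = 1/2 = 0.500.

0.500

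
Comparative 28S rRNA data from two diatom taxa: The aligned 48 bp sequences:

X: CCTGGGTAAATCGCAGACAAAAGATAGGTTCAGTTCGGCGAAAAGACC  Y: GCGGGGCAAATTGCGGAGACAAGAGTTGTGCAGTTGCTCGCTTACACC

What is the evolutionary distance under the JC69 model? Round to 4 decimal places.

0.5199

The sequences differ at 18 of 48 sites, so p = 18/48 = 0.375.
d = −(3/4) ln(1 − 4p/3) = −0.75 ln(1 − 0.5) = −0.75 ln(0.5)
  = −0.75 × (-0.693147) = 0.519860 substitutions/site.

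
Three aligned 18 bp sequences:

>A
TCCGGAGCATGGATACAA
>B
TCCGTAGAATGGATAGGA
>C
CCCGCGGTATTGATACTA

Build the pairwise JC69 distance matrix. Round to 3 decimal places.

A–B: 4/18 sites differ → p ≈ 0.222222, d = −0.75 ln(1 − 0.296296) = 0.263548 ≈ 0.264.
A–C: 6/18 sites differ → p ≈ 0.333333, d = −0.75 ln(1 − 0.444444) = 0.440839 ≈ 0.441.
B–C: 7/18 sites differ → p ≈ 0.388889, d = −0.75 ln(1 − 0.518519) = 0.548166 ≈ 0.548.

d(A,B) = 0.264, d(A,C) = 0.441, d(B,C) = 0.548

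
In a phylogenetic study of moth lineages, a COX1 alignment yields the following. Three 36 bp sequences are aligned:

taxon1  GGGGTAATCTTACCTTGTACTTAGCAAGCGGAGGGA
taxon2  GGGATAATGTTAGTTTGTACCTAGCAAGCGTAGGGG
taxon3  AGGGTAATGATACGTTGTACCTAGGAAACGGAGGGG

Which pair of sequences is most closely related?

taxon1 and taxon2

taxon1–taxon2: 7/36 differ, p = 0.194, d = 0.225.
taxon1–taxon3: 8/36 differ, p = 0.222, d = 0.264.
taxon2–taxon3: 8/36 differ, p = 0.222, d = 0.264.
The smallest distance is between taxon1 and taxon2.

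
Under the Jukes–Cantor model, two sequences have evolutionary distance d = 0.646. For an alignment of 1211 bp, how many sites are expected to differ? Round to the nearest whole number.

Invert JC69: p = (3/4)(1 − e^(−4d/3)) = 0.75 × (1 − e^(-0.861333)) = 0.75 × (1 − 0.422598) = 0.433052.
Expected differing sites = pL ≈ 0.433052 × 1211 = 524.425972 ≈ 524.

524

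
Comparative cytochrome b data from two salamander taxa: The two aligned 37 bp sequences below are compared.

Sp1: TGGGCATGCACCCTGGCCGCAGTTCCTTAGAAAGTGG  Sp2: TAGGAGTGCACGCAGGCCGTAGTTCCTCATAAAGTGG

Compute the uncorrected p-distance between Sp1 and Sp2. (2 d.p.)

The sequences differ at 8 of 37 positions (sites 2, 5, 6, 12, 14, 20, 28, 30).
p = 8/37 = 0.216216… ≈ 0.22 (to 2 d.p.).

0.22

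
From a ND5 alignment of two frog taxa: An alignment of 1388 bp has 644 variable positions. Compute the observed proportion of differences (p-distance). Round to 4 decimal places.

p = 644/1388 = 0.463976… ≈ 0.4640 (to 4 d.p.).

0.4640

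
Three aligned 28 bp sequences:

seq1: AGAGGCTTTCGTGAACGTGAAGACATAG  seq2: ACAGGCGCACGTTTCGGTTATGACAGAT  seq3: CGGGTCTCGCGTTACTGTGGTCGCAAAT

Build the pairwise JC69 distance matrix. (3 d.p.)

seq1–seq2: 12/28 sites differ → p ≈ 0.428571, d = −0.75 ln(1 − 0.571428) = 0.635472 ≈ 0.635.
seq1–seq3: 14/28 sites differ → p = 0.5, d = −0.75 ln(1 − 0.666667) = 0.823960 ≈ 0.824.
seq2–seq3: 13/28 sites differ → p ≈ 0.464286, d = −0.75 ln(1 − 0.619048) = 0.723811 ≈ 0.724.

d(seq1,seq2) = 0.635, d(seq1,seq3) = 0.824, d(seq2,seq3) = 0.724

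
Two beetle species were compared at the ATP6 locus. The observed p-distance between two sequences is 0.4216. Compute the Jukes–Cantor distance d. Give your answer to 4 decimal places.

0.6194

d = −(3/4) ln(1 − 4p/3) = −0.75 ln(1 − 0.562133) = −0.75 ln(0.437867)
  = −0.75 × (-0.825840) = 0.619380 substitutions/site.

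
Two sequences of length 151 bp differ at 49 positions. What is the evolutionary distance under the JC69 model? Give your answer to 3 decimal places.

p = 49/151 ≈ 0.324503.
d = −(3/4) ln(1 − 4p/3) = −0.75 ln(1 − 0.432671) = −0.75 ln(0.567329)
  = −0.75 × (-0.566816) = 0.425112 substitutions/site.

0.425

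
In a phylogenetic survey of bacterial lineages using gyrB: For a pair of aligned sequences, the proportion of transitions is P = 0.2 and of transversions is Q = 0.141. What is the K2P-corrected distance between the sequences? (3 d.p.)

Under the Kimura two-parameter model, d = −½ ln(1 − 2P − Q) − ¼ ln(1 − 2Q).
1 − 2P − Q = 0.459, giving −½ ln(0.459) = 0.389353.
1 − 2Q = 0.718, giving −¼ ln(0.718) = 0.082821.
d = 0.389353 + 0.082821 = 0.472174.

0.472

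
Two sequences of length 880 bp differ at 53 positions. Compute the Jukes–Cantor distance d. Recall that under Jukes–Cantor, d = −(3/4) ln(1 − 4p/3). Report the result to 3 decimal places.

0.063

p = 53/880 ≈ 0.060227.
d = −(3/4) ln(1 − 4p/3) = −0.75 ln(1 − 0.080303) = −0.75 ln(0.919697)
  = −0.75 × (-0.083711) = 0.062783 substitutions/site.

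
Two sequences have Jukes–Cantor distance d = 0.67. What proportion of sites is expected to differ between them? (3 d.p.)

p = (3/4)(1 − e^(−4d/3)) = 0.75 × (1 − e^(-0.893333)) = 0.75 × (1 − 0.409289) = 0.443033.

0.443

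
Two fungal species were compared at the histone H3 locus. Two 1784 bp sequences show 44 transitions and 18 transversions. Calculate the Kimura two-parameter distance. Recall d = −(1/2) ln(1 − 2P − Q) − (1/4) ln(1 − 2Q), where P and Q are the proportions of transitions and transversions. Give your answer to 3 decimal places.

P = 44/1784 ≈ 0.024664 and Q = 18/1784 ≈ 0.01009.
Under the Kimura two-parameter model, d = −½ ln(1 − 2P − Q) − ¼ ln(1 − 2Q).
1 − 2P − Q = 0.940582, giving −½ ln(0.940582) = 0.030628.
1 − 2Q = 0.97982, giving −¼ ln(0.97982) = 0.005097.
d = 0.030628 + 0.005097 = 0.035725.

0.036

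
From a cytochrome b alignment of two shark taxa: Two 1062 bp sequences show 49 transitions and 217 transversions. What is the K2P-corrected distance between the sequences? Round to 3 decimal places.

P = 49/1062 ≈ 0.046139 and Q = 217/1062 ≈ 0.204331.
Under the Kimura two-parameter model, d = −½ ln(1 − 2P − Q) − ¼ ln(1 − 2Q).
1 − 2P − Q = 0.703391, giving −½ ln(0.703391) = 0.175921.
1 − 2Q = 0.591338, giving −¼ ln(0.591338) = 0.131342.
d = 0.175921 + 0.131342 = 0.307263.

0.307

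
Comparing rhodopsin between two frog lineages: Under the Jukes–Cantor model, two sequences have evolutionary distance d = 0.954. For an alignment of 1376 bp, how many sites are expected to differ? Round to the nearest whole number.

743

Invert JC69: p = (3/4)(1 − e^(−4d/3)) = 0.75 × (1 − e^(-1.272)) = 0.75 × (1 − 0.280271) = 0.539797.
Expected differing sites = pL ≈ 0.539797 × 1376 = 742.760672 ≈ 743.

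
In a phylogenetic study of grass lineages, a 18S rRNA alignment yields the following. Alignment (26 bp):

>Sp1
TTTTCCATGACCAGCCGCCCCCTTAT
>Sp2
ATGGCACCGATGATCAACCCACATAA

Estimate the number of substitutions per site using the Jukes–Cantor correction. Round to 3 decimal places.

0.949

The sequences differ at 14 of 26 sites, so p = 14/26 ≈ 0.538462.
d = −(3/4) ln(1 − 4p/3) = −0.75 ln(1 − 0.717949) = −0.75 ln(0.282051)
  = −0.75 × (-1.265667) = 0.949250 substitutions/site.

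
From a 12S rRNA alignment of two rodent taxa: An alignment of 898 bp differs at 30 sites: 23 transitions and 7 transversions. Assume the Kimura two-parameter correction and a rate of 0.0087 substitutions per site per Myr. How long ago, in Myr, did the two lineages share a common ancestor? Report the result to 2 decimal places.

1.97

P = 23/898 ≈ 0.025612 and Q = 7/898 ≈ 0.007795.
Under the Kimura two-parameter model, d = −½ ln(1 − 2P − Q) − ¼ ln(1 − 2Q).
1 − 2P − Q = 0.940981, giving −½ ln(0.940981) = 0.030416.
1 − 2Q = 0.98441, giving −¼ ln(0.98441) = 0.003928.
d = 0.030416 + 0.003928 = 0.034344.
Under a molecular clock d = 2μt, so t = d/(2μ) = 0.034344 / (2 × 0.0087) = 1.97 Myr.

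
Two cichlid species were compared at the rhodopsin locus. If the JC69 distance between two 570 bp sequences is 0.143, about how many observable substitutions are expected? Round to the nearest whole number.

Invert JC69: p = (3/4)(1 − e^(−4d/3)) = 0.75 × (1 − e^(-0.190667)) = 0.75 × (1 − 0.826408) = 0.130194.
Expected differing sites = pL ≈ 0.130194 × 570 = 74.21058 ≈ 74.

74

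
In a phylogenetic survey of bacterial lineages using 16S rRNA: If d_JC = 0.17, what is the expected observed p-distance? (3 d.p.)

p = (3/4)(1 − e^(−4d/3)) = 0.75 × (1 − e^(-0.226667)) = 0.75 × (1 − 0.797186) = 0.152111.

0.152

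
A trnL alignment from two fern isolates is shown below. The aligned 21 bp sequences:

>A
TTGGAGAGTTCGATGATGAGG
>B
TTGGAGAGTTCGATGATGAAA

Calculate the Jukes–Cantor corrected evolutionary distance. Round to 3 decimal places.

The sequences differ at 2 of 21 sites (20, 21), so p = 2/21 ≈ 0.095238.
d = −(3/4) ln(1 − 4p/3) = −0.75 ln(1 − 0.126984) = −0.75 ln(0.873016)
  = −0.75 × (-0.135801) = 0.101851 substitutions/site.

0.102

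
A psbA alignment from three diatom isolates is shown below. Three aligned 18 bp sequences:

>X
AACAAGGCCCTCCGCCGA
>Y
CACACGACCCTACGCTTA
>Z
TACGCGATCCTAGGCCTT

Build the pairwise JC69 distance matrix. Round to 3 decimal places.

d(X,Y) = 0.441, d(X,Z) = 0.824, d(Y,Z) = 0.441

X–Y: 6/18 sites differ → p ≈ 0.333333, d = −0.75 ln(1 − 0.444444) = 0.440839 ≈ 0.441.
X–Z: 9/18 sites differ → p = 0.5, d = −0.75 ln(1 − 0.666667) = 0.823960 ≈ 0.824.
Y–Z: 6/18 sites differ → p ≈ 0.333333, d = −0.75 ln(1 − 0.444444) = 0.440839 ≈ 0.441.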